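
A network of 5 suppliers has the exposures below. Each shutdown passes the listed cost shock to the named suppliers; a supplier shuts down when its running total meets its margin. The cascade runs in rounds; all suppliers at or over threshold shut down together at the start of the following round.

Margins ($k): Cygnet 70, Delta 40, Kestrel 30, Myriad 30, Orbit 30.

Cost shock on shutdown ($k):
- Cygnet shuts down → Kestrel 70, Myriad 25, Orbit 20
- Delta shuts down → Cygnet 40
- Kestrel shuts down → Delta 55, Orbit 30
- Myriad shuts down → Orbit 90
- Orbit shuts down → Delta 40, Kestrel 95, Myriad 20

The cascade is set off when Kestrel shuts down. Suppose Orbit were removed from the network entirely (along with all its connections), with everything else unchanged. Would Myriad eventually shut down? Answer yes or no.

no

With Orbit removed:
Round 1 — Kestrel shuts down (initial).
  Delta: +55 → 55 ≥ 40
Round 2 — Delta shuts down.
  Cygnet: +40 → 40 < 70
No further shutdowns.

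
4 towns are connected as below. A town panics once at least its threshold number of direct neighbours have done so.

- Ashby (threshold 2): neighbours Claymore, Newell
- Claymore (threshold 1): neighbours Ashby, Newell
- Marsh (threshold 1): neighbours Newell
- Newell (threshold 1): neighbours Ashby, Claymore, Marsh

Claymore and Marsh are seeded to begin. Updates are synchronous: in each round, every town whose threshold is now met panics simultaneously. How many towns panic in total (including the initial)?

Round 1 — Claymore, Marsh panic (initial).
Round 2 — checking thresholds:
  Ashby: 1 of 2 neighbours < 2, not yet.
  Newell: 2 of 3 neighbours ≥ 1, panics.
Round 3 — checking thresholds:
  Ashby: 2 of 2 neighbours ≥ 2, panics.
Round 4 — no new panics; cascade stops.

4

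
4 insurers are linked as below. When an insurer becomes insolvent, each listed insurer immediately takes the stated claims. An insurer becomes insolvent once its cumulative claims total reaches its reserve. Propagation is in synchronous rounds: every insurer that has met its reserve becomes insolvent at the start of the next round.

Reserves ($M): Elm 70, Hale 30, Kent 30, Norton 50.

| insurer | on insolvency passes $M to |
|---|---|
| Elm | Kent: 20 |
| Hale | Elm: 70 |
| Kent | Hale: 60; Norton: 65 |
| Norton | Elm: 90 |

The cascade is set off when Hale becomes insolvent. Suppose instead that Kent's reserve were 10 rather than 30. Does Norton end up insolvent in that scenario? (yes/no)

With Kent's reserve at 10:
Round 1 — Hale becomes insolvent (initial).
  Elm: +70 → 70 ≥ 70
Round 2 — Elm becomes insolvent.
  Kent: +20 → 20 ≥ 10
Round 3 — Kent becomes insolvent.
  Norton: +65 → 65 ≥ 50
Round 4 — Norton becomes insolvent.
No further insolvencies.

yes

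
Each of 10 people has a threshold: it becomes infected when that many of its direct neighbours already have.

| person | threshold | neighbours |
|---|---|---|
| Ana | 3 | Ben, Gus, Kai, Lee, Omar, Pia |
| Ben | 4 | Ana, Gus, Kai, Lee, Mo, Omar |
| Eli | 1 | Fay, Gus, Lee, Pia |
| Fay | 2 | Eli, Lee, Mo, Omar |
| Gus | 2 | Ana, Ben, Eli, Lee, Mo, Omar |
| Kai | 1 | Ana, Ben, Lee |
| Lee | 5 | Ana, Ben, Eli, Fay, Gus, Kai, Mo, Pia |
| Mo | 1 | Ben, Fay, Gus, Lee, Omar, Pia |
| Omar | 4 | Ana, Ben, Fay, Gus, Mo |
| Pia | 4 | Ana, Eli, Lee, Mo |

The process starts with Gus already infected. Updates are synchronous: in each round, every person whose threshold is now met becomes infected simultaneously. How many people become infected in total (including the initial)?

4

Round 1 — Gus becomes infected (initial).
Round 2 — checking thresholds:
  Ana: 1 of 6 neighbours < 3, not yet.
  Ben: 1 of 6 neighbours < 4, not yet.
  Eli: 1 of 4 neighbours ≥ 1, becomes infected.
  Lee: 1 of 8 neighbours < 5, not yet.
  Mo: 1 of 6 neighbours ≥ 1, becomes infected.
  Omar: 1 of 5 neighbours < 4, not yet.
Round 3 — checking thresholds:
  Ana: 1 of 6 neighbours < 3, not yet.
  Ben: 2 of 6 neighbours < 4, not yet.
  Fay: 2 of 4 neighbours ≥ 2, becomes infected.
  Lee: 3 of 8 neighbours < 5, not yet.
  Omar: 2 of 5 neighbours < 4, not yet.
  Pia: 2 of 4 neighbours < 4, not yet.
Round 4 — no new infections; cascade stops.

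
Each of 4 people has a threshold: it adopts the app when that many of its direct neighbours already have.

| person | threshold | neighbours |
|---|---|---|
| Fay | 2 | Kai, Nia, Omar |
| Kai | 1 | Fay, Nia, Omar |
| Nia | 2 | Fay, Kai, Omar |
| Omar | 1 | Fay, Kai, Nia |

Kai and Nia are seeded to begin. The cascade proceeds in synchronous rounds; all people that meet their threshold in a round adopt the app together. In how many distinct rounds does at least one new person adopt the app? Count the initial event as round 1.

Round 1 — Kai, Nia adopt the app (initial).
Round 2 — checking thresholds:
  Fay: 2 of 3 neighbours ≥ 2, adopts the app.
  Omar: 2 of 3 neighbours ≥ 1, adopts the app.
Round 3 — no new adoptions; cascade stops.

2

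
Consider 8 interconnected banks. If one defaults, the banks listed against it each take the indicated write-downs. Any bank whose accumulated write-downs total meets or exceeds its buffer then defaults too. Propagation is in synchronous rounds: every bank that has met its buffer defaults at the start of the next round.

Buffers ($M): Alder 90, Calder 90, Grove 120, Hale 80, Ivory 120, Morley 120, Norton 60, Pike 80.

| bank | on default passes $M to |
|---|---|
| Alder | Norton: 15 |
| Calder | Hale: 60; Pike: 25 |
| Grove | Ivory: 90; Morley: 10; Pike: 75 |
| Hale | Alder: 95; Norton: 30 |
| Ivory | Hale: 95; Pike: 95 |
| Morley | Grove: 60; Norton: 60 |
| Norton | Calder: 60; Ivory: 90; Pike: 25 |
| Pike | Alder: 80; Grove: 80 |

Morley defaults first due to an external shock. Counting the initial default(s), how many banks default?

Round 1 — Morley defaults (initial).
  Grove: +60 → 60 < 120
  Norton: +60 → 60 ≥ 60
Round 2 — Norton defaults.
  Calder: +60 → 60 < 90
  Ivory: +90 → 90 < 120
  Pike: +25 → 25 < 80
No further defaults.

2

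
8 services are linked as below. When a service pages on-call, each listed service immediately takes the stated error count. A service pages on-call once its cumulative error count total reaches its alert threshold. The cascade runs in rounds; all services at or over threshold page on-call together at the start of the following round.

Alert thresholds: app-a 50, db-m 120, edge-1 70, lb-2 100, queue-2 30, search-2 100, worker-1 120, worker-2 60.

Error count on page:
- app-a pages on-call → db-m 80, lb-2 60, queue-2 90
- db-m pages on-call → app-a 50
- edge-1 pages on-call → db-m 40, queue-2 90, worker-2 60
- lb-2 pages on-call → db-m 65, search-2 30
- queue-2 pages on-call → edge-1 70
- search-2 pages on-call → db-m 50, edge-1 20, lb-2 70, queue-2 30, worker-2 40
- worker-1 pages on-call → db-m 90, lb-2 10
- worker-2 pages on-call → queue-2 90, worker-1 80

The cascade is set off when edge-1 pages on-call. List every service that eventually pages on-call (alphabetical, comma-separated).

Round 1 — edge-1 pages on-call (initial).
  db-m: +40 → 40 < 120
  queue-2: +90 → 90 ≥ 30
  worker-2: +60 → 60 ≥ 60
Round 2 — queue-2, worker-2 page on-call.
  worker-1: +80 → 80 < 120
No further pages.

edge-1, queue-2, worker-2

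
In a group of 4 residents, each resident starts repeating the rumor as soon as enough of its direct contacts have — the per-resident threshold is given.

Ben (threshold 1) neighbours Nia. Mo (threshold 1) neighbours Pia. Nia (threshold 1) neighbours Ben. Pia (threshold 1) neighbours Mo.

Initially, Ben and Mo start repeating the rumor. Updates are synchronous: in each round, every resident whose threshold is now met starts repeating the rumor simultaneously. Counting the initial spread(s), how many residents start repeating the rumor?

Round 1 — Ben, Mo start repeating the rumor (initial).
Round 2 — checking thresholds:
  Nia: 1 of 1 neighbours ≥ 1, starts repeating the rumor.
  Pia: 1 of 1 neighbours ≥ 1, starts repeating the rumor.
Round 3 — no new spreads; cascade stops.

4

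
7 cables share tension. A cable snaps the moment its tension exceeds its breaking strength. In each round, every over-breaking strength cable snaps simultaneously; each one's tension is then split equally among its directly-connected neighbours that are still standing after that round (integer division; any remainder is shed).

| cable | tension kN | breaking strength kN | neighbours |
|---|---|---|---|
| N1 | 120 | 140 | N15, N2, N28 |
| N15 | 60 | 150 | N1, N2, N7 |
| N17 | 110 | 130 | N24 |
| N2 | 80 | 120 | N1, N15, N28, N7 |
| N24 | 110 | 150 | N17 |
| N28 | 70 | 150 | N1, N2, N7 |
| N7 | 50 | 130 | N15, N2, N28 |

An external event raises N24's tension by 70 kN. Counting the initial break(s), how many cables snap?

2

Round 1 — N24 at 180 > 150. N24 snaps.
  N24 sheds 180 kN to N17: 180 each.
    N17: 110+180 = 290 > 130
Round 2 — N17 snaps.
  N17 sheds 290 kN: no online neighbours, lost.
No further breaks.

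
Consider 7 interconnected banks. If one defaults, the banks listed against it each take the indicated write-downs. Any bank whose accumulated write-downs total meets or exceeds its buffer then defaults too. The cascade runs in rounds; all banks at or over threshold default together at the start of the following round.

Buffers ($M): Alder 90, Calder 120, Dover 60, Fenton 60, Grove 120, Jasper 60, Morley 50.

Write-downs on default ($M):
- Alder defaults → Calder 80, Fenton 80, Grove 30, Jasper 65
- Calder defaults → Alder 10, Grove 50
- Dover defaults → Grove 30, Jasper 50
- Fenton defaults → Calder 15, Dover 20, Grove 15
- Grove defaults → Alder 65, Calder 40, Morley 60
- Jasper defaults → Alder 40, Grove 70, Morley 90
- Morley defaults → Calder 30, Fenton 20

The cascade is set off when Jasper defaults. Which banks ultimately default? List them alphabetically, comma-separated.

Jasper, Morley

Round 1 — Jasper defaults (initial).
  Alder: +40 → 40 < 90
  Grove: +70 → 70 < 120
  Morley: +90 → 90 ≥ 50
Round 2 — Morley defaults.
  Calder: +30 → 30 < 120
  Fenton: +20 → 20 < 60
No further defaults.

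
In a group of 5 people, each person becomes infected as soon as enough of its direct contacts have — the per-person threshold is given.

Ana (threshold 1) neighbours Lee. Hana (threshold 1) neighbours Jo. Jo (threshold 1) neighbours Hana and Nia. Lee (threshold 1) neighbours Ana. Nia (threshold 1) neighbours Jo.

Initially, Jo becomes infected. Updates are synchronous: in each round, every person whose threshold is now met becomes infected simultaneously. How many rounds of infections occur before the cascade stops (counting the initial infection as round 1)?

Round 1 — Jo becomes infected (initial).
Round 2 — checking thresholds:
  Hana: 1 of 1 neighbours ≥ 1, becomes infected.
  Nia: 1 of 1 neighbours ≥ 1, becomes infected.
Round 3 — no new infections; cascade stops.

2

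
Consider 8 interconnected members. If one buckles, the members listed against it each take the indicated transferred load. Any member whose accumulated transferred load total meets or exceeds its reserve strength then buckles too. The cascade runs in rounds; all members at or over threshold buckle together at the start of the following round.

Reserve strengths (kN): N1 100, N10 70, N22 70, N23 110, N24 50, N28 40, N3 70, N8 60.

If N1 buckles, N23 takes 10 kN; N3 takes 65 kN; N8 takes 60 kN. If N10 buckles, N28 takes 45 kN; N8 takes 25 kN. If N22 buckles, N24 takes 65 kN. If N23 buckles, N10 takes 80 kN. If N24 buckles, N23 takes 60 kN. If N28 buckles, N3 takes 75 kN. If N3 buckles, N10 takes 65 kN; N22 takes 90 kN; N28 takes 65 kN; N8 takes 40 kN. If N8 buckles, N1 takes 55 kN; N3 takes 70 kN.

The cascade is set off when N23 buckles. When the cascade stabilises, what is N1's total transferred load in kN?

Round 1 — N23 buckles (initial).
  N10: +80 → 80 ≥ 70
Round 2 — N10 buckles.
  N28: +45 → 45 ≥ 40
  N8: +25 → 25 < 60
Round 3 — N28 buckles.
  N3: +75 → 75 ≥ 70
Round 4 — N3 buckles.
  N22: +90 → 90 ≥ 70
  N8: +40 → 65 ≥ 60
Round 5 — N22, N8 buckle.
  N1: +55 → 55 < 100
  N24: +65 → 65 ≥ 50
Round 6 — N24 buckles.
No further bucklings.

55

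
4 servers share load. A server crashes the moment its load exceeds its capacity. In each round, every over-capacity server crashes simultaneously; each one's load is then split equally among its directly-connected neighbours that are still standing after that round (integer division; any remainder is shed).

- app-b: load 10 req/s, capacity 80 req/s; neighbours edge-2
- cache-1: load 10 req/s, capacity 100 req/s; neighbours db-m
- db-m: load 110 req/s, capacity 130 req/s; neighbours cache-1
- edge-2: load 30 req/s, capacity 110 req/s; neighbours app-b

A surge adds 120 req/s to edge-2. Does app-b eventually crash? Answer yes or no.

yes

Round 1 — edge-2 at 150 > 110. edge-2 crashes.
  edge-2 sheds 150 req/s to app-b: 150 each.
    app-b: 10+150 = 160 > 80
Round 2 — app-b crashes.
  app-b sheds 160 req/s: no online neighbours, lost.
No further crashes.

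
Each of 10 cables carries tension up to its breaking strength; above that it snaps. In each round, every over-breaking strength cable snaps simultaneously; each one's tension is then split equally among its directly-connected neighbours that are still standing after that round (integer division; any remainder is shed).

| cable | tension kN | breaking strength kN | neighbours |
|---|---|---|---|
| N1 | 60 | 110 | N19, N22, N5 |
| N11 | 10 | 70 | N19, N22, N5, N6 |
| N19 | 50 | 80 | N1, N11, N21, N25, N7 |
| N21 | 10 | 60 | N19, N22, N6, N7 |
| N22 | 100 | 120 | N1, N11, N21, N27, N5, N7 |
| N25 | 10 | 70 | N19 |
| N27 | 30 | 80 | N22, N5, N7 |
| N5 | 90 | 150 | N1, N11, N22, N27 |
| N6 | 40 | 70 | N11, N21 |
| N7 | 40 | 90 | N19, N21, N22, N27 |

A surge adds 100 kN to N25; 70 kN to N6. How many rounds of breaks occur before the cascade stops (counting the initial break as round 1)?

4

Round 1 — N25 at 110 > 70; N6 at 110 > 70. N25, N6 snap.
  N25 sheds 110 kN to N19: 110 each.
    N19: 50+110 = 160 > 80
  N6 sheds 110 kN to N11, N21: 55 each.
    N11: 10+55 = 65 ≤ 70
    N21: 10+55 = 65 > 60
Round 2 — N19, N21 snap.
  N19 sheds 160 kN to N1, N11, N7: 53 each (1 lost).
    N1: 60+53 = 113 > 110
    N11: 65+53 = 118 > 70
    N7: 40+53 = 93 > 90
  N21 sheds 65 kN to N22, N7: 32 each (1 lost).
    N22: 100+32 = 132 > 120
    N7: 93+32 = 125 > 90
Round 3 — N1, N11, N22, N7 snap.
  N1 sheds 113 kN to N5: 113 each.
    N5: 90+113 = 203 > 150
  N11 sheds 118 kN to N5: 118 each.
    N5: 203+118 = 321 > 150
  N22 sheds 132 kN to N27, N5: 66 each.
    N27: 30+66 = 96 > 80
    N5: 321+66 = 387 > 150
  N7 sheds 125 kN to N27: 125 each.
    N27: 96+125 = 221 > 80
Round 4 — N27, N5 snap.
  N27 sheds 221 kN: no online neighbours, lost.
  N5 sheds 387 kN: no online neighbours, lost.
No further breaks.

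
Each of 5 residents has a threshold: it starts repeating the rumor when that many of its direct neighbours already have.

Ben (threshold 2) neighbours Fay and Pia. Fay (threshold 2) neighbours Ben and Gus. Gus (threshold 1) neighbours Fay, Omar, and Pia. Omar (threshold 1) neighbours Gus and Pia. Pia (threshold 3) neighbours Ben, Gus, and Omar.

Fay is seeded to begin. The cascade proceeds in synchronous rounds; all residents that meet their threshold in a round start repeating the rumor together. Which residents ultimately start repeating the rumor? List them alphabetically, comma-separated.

Round 1 — Fay starts repeating the rumor (initial).
Round 2 — checking thresholds:
  Ben: 1 of 2 neighbours < 2, not yet.
  Gus: 1 of 3 neighbours ≥ 1, starts repeating the rumor.
Round 3 — checking thresholds:
  Ben: 1 of 2 neighbours < 2, not yet.
  Omar: 1 of 2 neighbours ≥ 1, starts repeating the rumor.
  Pia: 1 of 3 neighbours < 3, not yet.
Round 4 — no new spreads; cascade stops.

Fay, Gus, Omar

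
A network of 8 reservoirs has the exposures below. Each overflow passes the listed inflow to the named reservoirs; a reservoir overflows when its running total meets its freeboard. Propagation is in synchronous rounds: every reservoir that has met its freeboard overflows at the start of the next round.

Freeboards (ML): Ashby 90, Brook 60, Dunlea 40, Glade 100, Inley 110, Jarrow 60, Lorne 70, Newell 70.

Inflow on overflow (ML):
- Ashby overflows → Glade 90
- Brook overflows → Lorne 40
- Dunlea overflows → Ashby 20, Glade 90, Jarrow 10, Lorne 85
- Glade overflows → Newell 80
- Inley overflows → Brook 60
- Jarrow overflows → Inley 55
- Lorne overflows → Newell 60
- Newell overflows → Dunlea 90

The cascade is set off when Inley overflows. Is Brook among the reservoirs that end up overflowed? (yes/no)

yes

Round 1 — Inley overflows (initial).
  Brook: +60 → 60 ≥ 60
Round 2 — Brook overflows.
  Lorne: +40 → 40 < 70
No further overflows.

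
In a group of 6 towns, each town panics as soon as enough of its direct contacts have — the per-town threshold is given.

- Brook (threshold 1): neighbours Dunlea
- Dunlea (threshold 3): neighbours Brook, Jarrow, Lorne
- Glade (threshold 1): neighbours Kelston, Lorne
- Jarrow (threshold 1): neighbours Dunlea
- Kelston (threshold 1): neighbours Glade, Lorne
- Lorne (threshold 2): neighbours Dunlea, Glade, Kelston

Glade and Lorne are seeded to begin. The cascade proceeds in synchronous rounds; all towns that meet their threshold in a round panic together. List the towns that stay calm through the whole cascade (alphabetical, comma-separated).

Round 1 — Glade, Lorne panic (initial).
Round 2 — checking thresholds:
  Dunlea: 1 of 3 neighbours < 3, holds.
  Kelston: 2 of 2 neighbours ≥ 1, panics.
Round 3 — no new panics; cascade stops.

Brook, Dunlea, Jarrow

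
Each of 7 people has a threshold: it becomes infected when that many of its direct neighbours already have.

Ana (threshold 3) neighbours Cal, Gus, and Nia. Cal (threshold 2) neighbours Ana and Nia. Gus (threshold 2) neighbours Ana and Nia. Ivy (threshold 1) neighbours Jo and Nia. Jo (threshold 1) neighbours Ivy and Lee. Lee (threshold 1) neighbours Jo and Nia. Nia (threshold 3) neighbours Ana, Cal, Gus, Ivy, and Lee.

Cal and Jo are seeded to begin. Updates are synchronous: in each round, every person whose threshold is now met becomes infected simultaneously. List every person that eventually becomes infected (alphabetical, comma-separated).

Cal, Ivy, Jo, Lee, Nia

Round 1 — Cal, Jo become infected (initial).
Round 2 — checking thresholds:
  Ana: 1 of 3 neighbours < 3, below threshold.
  Ivy: 1 of 2 neighbours ≥ 1, becomes infected.
  Lee: 1 of 2 neighbours ≥ 1, becomes infected.
  Nia: 1 of 5 neighbours < 3, below threshold.
Round 3 — checking thresholds:
  Ana: 1 of 3 neighbours < 3, below threshold.
  Nia: 3 of 5 neighbours ≥ 3, becomes infected.
Round 4 — no new infections; cascade stops.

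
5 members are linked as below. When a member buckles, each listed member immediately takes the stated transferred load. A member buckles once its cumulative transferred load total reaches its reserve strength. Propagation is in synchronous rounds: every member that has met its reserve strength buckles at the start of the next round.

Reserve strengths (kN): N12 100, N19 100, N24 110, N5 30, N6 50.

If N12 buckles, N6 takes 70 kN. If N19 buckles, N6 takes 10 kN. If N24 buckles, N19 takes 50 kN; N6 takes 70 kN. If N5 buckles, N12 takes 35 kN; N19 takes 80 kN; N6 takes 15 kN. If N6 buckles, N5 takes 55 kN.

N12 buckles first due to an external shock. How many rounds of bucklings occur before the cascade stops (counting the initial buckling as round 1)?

3

Round 1 — N12 buckles (initial).
  N6: +70 → 70 ≥ 50
Round 2 — N6 buckles.
  N5: +55 → 55 ≥ 30
Round 3 — N5 buckles.
  N19: +80 → 80 < 100
No further bucklings.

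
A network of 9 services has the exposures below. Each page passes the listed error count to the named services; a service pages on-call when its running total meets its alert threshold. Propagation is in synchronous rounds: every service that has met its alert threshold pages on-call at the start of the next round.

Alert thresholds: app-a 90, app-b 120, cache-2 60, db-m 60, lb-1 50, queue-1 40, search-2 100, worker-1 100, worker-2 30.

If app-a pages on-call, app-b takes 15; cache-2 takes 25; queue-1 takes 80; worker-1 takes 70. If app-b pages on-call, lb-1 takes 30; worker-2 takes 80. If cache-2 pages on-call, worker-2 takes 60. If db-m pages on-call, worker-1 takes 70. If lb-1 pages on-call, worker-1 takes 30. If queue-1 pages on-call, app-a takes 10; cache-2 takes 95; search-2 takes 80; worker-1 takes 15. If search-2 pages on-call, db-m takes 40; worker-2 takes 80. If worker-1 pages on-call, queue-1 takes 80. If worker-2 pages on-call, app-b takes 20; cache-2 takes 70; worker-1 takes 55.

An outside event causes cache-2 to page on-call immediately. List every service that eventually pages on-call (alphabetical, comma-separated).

Round 1 — cache-2 pages on-call (initial).
  worker-2: +60 → 60 ≥ 30
Round 2 — worker-2 pages on-call.
  app-b: +20 → 20 < 120
  worker-1: +55 → 55 < 100
No further pages.

cache-2, worker-2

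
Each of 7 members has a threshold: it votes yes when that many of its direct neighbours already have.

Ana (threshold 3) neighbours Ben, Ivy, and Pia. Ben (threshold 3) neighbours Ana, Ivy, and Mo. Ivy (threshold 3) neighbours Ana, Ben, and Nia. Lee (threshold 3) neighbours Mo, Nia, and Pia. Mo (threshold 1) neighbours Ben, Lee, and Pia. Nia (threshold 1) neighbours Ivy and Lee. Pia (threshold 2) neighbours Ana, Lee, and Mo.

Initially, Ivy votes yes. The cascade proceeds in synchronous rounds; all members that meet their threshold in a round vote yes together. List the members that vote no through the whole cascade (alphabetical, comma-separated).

Ana, Ben, Lee, Mo, Pia

Round 1 — Ivy votes yes (initial).
Round 2 — checking thresholds:
  Ana: 1 of 3 neighbours < 3, not yet.
  Ben: 1 of 3 neighbours < 3, not yet.
  Nia: 1 of 2 neighbours ≥ 1, votes yes.
Round 3 — no new yes votes; cascade stops.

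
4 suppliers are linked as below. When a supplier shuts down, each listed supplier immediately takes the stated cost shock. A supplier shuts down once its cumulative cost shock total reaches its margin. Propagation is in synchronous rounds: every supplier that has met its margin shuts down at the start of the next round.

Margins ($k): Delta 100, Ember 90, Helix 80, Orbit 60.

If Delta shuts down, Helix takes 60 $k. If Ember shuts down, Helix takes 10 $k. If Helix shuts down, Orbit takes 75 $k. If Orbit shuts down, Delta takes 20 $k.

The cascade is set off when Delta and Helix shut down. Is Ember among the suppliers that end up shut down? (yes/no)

Round 1 — Delta, Helix shut down (initial).
  Orbit: +75 → 75 ≥ 60
Round 2 — Orbit shuts down.
No further shutdowns.

no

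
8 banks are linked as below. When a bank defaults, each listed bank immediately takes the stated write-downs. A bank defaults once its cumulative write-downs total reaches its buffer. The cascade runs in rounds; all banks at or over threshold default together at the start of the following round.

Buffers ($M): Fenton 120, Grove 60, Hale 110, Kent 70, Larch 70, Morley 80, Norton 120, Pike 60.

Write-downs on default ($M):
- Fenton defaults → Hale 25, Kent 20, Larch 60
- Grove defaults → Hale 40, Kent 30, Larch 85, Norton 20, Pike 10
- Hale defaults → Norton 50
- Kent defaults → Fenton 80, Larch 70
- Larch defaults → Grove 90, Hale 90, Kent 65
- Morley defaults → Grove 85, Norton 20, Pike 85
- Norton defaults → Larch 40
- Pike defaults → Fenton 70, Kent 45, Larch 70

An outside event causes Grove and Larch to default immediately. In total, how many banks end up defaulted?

4

Round 1 — Grove, Larch default (initial).
  Hale: +40+90 → 130 ≥ 110
  Kent: +30+65 → 95 ≥ 70
  Norton: +20 → 20 < 120
  Pike: +10 → 10 < 60
Round 2 — Hale, Kent default.
  Fenton: +80 → 80 < 120
  Norton: +50 → 70 < 120
No further defaults.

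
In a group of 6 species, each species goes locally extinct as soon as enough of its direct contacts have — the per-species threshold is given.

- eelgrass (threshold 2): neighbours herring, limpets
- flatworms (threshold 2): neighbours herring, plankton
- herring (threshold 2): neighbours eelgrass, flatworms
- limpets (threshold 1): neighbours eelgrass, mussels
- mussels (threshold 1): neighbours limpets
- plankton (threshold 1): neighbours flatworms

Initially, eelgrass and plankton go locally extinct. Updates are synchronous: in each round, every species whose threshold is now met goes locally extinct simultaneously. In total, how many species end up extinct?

4

Round 1 — eelgrass, plankton go locally extinct (initial).
Round 2 — checking thresholds:
  flatworms: 1 of 2 neighbours < 2, not yet.
  herring: 1 of 2 neighbours < 2, not yet.
  limpets: 1 of 2 neighbours ≥ 1, goes locally extinct.
Round 3 — checking thresholds:
  flatworms: 1 of 2 neighbours < 2, not yet.
  herring: 1 of 2 neighbours < 2, not yet.
  mussels: 1 of 1 neighbours ≥ 1, goes locally extinct.
Round 4 — no new extinctions; cascade stops.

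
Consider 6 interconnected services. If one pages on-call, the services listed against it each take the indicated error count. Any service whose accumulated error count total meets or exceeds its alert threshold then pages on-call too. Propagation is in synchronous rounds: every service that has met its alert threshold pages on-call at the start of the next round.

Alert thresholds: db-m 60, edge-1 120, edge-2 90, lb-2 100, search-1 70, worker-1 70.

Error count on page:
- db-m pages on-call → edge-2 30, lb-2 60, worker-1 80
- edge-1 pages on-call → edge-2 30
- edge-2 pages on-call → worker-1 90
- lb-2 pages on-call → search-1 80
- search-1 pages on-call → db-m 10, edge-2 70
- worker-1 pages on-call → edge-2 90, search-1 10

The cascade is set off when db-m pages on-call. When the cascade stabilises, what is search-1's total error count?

10

Round 1 — db-m pages on-call (initial).
  edge-2: +30 → 30 < 90
  lb-2: +60 → 60 < 100
  worker-1: +80 → 80 ≥ 70
Round 2 — worker-1 pages on-call.
  edge-2: +90 → 120 ≥ 90
  search-1: +10 → 10 < 70
Round 3 — edge-2 pages on-call.
No further pages.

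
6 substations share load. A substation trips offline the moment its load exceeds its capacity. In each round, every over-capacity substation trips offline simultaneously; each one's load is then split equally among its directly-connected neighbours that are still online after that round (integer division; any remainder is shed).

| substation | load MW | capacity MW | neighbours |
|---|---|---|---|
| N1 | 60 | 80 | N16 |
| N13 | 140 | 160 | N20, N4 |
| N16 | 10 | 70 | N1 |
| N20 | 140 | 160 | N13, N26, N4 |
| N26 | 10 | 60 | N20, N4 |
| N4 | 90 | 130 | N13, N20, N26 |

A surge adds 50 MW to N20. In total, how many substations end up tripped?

Round 1 — N20 at 190 > 160. N20 trips offline.
  N20 sheds 190 MW to N13, N26, N4: 63 each (1 lost).
    N13: 140+63 = 203 > 160
    N26: 10+63 = 73 > 60
    N4: 90+63 = 153 > 130
Round 2 — N13, N26, N4 trip offline.
  N13 sheds 203 MW: no online neighbours, lost.
  N26 sheds 73 MW: no online neighbours, lost.
  N4 sheds 153 MW: no online neighbours, lost.
No further trips.

4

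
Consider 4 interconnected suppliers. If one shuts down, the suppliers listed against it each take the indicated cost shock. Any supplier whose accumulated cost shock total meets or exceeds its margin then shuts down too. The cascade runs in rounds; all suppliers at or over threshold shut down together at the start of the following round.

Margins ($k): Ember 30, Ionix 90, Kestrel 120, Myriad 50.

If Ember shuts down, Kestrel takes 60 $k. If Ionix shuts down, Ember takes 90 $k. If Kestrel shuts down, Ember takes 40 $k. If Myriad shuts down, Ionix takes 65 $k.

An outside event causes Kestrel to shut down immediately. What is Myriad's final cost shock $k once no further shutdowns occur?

0

Round 1 — Kestrel shuts down (initial).
  Ember: +40 → 40 ≥ 30
Round 2 — Ember shuts down.
No further shutdowns.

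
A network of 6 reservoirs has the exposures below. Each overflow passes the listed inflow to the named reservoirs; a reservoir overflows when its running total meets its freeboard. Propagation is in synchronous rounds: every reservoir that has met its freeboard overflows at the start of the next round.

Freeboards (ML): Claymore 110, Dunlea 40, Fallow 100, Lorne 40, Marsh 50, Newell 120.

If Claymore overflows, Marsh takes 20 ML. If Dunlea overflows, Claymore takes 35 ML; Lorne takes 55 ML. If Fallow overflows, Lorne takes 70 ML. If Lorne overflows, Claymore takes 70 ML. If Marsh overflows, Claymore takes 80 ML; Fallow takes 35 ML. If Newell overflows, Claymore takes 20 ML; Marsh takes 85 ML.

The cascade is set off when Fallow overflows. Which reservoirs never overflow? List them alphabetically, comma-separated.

Claymore, Dunlea, Marsh, Newell

Round 1 — Fallow overflows (initial).
  Lorne: +70 → 70 ≥ 40
Round 2 — Lorne overflows.
  Claymore: +70 → 70 < 110
No further overflows.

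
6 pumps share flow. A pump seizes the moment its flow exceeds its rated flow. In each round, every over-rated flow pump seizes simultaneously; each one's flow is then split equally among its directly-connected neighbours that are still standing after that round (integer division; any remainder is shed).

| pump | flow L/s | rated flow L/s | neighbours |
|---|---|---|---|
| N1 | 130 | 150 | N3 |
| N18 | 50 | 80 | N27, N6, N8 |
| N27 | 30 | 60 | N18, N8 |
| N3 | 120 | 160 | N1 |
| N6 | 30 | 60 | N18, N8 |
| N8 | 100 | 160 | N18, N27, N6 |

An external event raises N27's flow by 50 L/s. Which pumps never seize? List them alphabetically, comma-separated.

Round 1 — N27 at 80 > 60. N27 seizes.
  N27 sheds 80 L/s to N18, N8: 40 each.
    N18: 50+40 = 90 > 80
    N8: 100+40 = 140 ≤ 160
Round 2 — N18 seizes.
  N18 sheds 90 L/s to N6, N8: 45 each.
    N6: 30+45 = 75 > 60
    N8: 140+45 = 185 > 160
Round 3 — N6, N8 seize.
  N6 sheds 75 L/s: no online neighbours, lost.
  N8 sheds 185 L/s: no online neighbours, lost.
No further seizures.

N1, N3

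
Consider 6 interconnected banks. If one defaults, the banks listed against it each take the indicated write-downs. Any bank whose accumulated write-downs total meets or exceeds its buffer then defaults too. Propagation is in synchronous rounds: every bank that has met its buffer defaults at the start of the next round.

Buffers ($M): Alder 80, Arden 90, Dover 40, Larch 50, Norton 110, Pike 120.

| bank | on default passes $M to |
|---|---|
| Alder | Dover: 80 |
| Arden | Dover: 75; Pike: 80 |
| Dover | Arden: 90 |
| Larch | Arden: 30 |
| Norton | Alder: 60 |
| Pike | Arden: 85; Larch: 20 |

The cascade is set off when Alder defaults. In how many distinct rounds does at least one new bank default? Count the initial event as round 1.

3

Round 1 — Alder defaults (initial).
  Dover: +80 → 80 ≥ 40
Round 2 — Dover defaults.
  Arden: +90 → 90 ≥ 90
Round 3 — Arden defaults.
  Pike: +80 → 80 < 120
No further defaults.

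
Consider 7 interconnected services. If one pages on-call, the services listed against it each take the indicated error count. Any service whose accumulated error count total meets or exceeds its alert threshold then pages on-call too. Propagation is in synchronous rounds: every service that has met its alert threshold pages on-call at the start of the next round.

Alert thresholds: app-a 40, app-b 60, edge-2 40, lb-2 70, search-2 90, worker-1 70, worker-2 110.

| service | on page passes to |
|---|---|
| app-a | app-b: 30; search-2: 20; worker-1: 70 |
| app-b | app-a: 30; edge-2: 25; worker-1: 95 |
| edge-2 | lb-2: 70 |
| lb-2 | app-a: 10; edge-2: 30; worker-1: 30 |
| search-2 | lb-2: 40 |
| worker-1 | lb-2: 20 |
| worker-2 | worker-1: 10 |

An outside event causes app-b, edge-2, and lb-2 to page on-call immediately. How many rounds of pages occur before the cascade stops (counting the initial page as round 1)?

2

Round 1 — app-b, edge-2, lb-2 page on-call (initial).
  app-a: +30+10 → 40 ≥ 40
  worker-1: +95+30 → 125 ≥ 70
Round 2 — app-a, worker-1 page on-call.
  search-2: +20 → 20 < 90
No further pages.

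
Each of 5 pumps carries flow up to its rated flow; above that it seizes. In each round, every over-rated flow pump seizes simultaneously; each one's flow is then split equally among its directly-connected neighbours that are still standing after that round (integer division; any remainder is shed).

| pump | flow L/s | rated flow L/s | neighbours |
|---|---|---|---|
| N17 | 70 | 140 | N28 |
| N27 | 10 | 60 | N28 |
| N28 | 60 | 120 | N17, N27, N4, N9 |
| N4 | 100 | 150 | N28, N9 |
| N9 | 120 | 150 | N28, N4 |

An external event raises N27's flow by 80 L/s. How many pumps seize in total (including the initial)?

Round 1 — N27 at 90 > 60. N27 seizes.
  N27 sheds 90 L/s to N28: 90 each.
    N28: 60+90 = 150 > 120
Round 2 — N28 seizes.
  N28 sheds 150 L/s to N17, N4, N9: 50 each.
    N17: 70+50 = 120 ≤ 140
    N4: 100+50 = 150 ≤ 150
    N9: 120+50 = 170 > 150
Round 3 — N9 seizes.
  N9 sheds 170 L/s to N4: 170 each.
    N4: 150+170 = 320 > 150
Round 4 — N4 seizes.
  N4 sheds 320 L/s: no online neighbours, lost.
No further seizures.

4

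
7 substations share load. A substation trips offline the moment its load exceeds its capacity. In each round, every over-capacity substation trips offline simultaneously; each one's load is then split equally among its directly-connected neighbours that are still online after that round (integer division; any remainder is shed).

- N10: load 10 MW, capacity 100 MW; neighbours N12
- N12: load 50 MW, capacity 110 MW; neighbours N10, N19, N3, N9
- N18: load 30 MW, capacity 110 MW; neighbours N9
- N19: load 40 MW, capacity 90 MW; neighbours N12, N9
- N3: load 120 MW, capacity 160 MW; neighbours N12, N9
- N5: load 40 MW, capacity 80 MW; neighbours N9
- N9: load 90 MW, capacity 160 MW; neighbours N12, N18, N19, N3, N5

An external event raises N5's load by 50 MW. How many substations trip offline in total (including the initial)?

Round 1 — N5 at 90 > 80. N5 trips offline.
  N5 sheds 90 MW to N9: 90 each.
    N9: 90+90 = 180 > 160
Round 2 — N9 trips offline.
  N9 sheds 180 MW to N12, N18, N19, N3: 45 each.
    N12: 50+45 = 95 ≤ 110
    N18: 30+45 = 75 ≤ 110
    N19: 40+45 = 85 ≤ 90
    N3: 120+45 = 165 > 160
Round 3 — N3 trips offline.
  N3 sheds 165 MW to N12: 165 each.
    N12: 95+165 = 260 > 110
Round 4 — N12 trips offline.
  N12 sheds 260 MW to N10, N19: 130 each.
    N10: 10+130 = 140 > 100
    N19: 85+130 = 215 > 90
Round 5 — N10, N19 trip offline.
  N10 sheds 140 MW: no online neighbours, lost.
  N19 sheds 215 MW: no online neighbours, lost.
No further trips.

6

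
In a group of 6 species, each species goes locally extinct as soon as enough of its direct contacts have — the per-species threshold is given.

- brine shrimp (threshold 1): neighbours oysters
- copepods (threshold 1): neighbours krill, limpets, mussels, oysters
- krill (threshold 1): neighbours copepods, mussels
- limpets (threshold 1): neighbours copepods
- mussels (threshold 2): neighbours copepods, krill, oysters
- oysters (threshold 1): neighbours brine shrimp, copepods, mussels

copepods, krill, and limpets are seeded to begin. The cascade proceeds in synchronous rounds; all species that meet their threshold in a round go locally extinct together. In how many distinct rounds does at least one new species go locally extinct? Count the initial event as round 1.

3

Round 1 — copepods, krill, limpets go locally extinct (initial).
Round 2 — checking thresholds:
  mussels: 2 of 3 neighbours ≥ 2, goes locally extinct.
  oysters: 1 of 3 neighbours ≥ 1, goes locally extinct.
Round 3 — checking thresholds:
  brine shrimp: 1 of 1 neighbours ≥ 1, goes locally extinct.
Round 4 — no new extinctions; cascade stops.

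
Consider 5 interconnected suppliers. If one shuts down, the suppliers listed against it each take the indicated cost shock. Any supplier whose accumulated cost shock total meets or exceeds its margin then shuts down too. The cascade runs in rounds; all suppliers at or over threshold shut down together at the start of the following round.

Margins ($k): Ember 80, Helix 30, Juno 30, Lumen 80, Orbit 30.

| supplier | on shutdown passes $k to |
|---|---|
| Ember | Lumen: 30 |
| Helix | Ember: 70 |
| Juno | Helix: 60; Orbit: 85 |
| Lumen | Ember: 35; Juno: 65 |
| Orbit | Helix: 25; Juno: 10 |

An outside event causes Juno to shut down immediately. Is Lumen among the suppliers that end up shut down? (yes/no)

Round 1 — Juno shuts down (initial).
  Helix: +60 → 60 ≥ 30
  Orbit: +85 → 85 ≥ 30
Round 2 — Helix, Orbit shut down.
  Ember: +70 → 70 < 80
No further shutdowns.

no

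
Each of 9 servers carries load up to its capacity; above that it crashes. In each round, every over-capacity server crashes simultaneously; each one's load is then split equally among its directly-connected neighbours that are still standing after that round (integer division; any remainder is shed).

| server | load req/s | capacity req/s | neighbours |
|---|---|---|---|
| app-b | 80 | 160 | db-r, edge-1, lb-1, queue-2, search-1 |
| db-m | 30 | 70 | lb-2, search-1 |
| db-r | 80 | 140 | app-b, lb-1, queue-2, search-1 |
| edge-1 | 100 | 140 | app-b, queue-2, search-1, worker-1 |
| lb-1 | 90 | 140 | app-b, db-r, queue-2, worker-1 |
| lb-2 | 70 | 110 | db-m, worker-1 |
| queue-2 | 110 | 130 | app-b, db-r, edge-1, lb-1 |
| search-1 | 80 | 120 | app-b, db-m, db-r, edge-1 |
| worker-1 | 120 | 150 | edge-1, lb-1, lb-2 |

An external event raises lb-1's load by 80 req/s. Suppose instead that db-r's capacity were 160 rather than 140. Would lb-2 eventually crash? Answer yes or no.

With db-r's capacity at 160:
Round 1 — lb-1 at 170 > 140. lb-1 crashes.
  lb-1 sheds 170 req/s to app-b, db-r, queue-2, worker-1: 42 each (2 lost).
    app-b: 80+42 = 122 ≤ 160
    db-r: 80+42 = 122 ≤ 160
    queue-2: 110+42 = 152 > 130
    worker-1: 120+42 = 162 > 150
Round 2 — queue-2, worker-1 crash.
  queue-2 sheds 152 req/s to app-b, db-r, edge-1: 50 each (2 lost).
    app-b: 122+50 = 172 > 160
    db-r: 122+50 = 172 > 160
    edge-1: 100+50 = 150 > 140
  worker-1 sheds 162 req/s to edge-1, lb-2: 81 each.
    edge-1: 150+81 = 231 > 140
    lb-2: 70+81 = 151 > 110
Round 3 — app-b, db-r, edge-1, lb-2 crash.
  app-b sheds 172 req/s to search-1: 172 each.
    search-1: 80+172 = 252 > 120
  db-r sheds 172 req/s to search-1: 172 each.
    search-1: 252+172 = 424 > 120
  edge-1 sheds 231 req/s to search-1: 231 each.
    search-1: 424+231 = 655 > 120
  lb-2 sheds 151 req/s to db-m: 151 each.
    db-m: 30+151 = 181 > 70
Round 4 — db-m, search-1 crash.
  db-m sheds 181 req/s: no online neighbours, lost.
  search-1 sheds 655 req/s: no online neighbours, lost.
No further crashes.

yes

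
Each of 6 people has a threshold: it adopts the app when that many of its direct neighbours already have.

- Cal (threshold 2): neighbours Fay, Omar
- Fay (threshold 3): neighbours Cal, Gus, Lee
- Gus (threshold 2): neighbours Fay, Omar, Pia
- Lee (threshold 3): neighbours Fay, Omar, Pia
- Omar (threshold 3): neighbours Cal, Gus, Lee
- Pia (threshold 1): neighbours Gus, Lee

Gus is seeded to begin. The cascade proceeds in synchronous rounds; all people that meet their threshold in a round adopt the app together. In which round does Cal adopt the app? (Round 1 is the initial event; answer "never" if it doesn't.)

never

Round 1 — Gus adopts the app (initial).
Round 2 — checking thresholds:
  Fay: 1 of 3 neighbours < 3, holds.
  Omar: 1 of 3 neighbours < 3, holds.
  Pia: 1 of 2 neighbours ≥ 1, adopts the app.
Round 3 — no new adoptions; cascade stops.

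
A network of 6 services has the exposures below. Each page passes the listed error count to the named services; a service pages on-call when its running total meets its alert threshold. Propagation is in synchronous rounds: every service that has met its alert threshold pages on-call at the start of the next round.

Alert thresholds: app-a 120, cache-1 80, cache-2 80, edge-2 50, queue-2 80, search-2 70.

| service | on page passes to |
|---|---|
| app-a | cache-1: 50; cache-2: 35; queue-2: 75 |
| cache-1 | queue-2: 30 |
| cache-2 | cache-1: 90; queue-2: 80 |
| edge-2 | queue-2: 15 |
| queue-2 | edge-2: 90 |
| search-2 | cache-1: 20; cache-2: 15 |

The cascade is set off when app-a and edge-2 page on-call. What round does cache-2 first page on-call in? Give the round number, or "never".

Round 1 — app-a, edge-2 page on-call (initial).
  cache-1: +50 → 50 < 80
  cache-2: +35 → 35 < 80
  queue-2: +75+15 → 90 ≥ 80
Round 2 — queue-2 pages on-call.
No further pages.

never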